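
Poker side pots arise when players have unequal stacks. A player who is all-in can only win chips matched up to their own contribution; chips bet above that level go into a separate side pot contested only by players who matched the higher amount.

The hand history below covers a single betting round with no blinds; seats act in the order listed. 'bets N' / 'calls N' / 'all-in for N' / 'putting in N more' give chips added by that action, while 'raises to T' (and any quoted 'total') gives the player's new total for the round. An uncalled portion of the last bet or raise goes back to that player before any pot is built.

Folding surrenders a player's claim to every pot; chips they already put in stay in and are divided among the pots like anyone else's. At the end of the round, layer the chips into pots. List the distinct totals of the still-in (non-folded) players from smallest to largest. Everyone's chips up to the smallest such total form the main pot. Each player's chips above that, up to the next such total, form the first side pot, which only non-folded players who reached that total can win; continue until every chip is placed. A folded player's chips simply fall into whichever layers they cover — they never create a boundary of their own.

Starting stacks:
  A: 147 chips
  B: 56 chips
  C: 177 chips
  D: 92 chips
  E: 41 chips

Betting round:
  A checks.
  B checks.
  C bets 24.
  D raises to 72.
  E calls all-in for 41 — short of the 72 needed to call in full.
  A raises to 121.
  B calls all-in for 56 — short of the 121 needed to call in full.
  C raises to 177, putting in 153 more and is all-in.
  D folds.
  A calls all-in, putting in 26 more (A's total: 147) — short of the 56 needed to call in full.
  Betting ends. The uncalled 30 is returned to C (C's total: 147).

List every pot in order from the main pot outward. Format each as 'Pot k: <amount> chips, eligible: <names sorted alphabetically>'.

Pot 1: 205 chips, eligible: A, B, C, E
Pot 2: 60 chips, eligible: A, B, C
Pot 3: 198 chips, eligible: A, C

Derivation:
Contributions (after 30 returned to C): A=147, B=56, C=147, D=72, E=41
Folded: D
Pot levels (distinct totals of non-folded players): 41, 56, 147
Layer 1-41: 41 each from A, B, C, D, E = 41*5 = 205 chips; eligible A, B, C, E
Layer 42-56: 15 each from A, B, C, D = 15*4 = 60 chips; eligible A, B, C
Layer 57-147: A 91 + C 91 + D 16 = 198 chips; eligible A, C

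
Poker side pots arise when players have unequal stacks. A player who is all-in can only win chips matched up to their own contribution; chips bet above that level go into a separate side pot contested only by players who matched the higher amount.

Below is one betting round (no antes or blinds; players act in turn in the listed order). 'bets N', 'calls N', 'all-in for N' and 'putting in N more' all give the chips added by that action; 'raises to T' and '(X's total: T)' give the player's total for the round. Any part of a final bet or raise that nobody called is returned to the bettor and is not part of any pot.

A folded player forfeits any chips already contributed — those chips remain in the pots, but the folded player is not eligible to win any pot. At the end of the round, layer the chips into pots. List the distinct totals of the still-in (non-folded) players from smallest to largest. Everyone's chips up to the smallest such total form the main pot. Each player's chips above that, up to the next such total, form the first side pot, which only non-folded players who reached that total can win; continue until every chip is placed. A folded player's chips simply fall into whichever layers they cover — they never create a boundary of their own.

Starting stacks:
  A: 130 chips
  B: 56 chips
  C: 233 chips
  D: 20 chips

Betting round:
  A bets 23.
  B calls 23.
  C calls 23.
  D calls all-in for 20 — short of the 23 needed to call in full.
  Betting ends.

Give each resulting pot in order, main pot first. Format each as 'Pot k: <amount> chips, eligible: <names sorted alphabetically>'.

Contributions: A=23, B=23, C=23, D=20
Pot levels (distinct totals of non-folded players): 20, 23
Layer 1-20: 20 each from A, B, C, D = 20*4 = 80 chips; eligible A, B, C, D
Layer 21-23: 3 each from A, B, C = 3*3 = 9 chips; eligible A, B, C

Pot 1: 80 chips, eligible: A, B, C, D
Pot 2: 9 chips, eligible: A, B, C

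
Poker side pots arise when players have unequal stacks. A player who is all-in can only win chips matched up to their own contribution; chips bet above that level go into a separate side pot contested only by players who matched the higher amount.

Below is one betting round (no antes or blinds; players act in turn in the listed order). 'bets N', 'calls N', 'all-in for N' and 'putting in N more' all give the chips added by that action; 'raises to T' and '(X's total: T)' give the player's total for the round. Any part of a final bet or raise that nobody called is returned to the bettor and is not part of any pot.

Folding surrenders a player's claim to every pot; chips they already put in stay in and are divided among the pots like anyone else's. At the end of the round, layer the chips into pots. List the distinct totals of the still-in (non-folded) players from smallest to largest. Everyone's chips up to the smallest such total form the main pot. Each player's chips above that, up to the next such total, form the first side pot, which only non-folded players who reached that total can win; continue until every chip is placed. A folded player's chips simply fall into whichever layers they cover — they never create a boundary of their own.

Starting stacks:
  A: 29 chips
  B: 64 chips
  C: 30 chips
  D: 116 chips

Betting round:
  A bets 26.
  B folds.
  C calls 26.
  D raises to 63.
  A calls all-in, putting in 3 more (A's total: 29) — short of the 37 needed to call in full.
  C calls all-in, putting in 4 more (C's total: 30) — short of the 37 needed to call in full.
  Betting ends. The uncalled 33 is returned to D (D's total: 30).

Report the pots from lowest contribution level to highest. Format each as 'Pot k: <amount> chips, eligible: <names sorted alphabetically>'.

Pot 1: 87 chips, eligible: A, C, D
Pot 2: 2 chips, eligible: C, D

Derivation:
Contributions (after 33 returned to D): A=29, C=30, D=30
Folded: B
Pot levels (distinct totals of non-folded players): 29, 30
Layer 1-29: 29 each from A, C, D = 29*3 = 87 chips; eligible A, C, D
Layer 30-30: 1 each from C, D = 1*2 = 2 chips; eligible C, D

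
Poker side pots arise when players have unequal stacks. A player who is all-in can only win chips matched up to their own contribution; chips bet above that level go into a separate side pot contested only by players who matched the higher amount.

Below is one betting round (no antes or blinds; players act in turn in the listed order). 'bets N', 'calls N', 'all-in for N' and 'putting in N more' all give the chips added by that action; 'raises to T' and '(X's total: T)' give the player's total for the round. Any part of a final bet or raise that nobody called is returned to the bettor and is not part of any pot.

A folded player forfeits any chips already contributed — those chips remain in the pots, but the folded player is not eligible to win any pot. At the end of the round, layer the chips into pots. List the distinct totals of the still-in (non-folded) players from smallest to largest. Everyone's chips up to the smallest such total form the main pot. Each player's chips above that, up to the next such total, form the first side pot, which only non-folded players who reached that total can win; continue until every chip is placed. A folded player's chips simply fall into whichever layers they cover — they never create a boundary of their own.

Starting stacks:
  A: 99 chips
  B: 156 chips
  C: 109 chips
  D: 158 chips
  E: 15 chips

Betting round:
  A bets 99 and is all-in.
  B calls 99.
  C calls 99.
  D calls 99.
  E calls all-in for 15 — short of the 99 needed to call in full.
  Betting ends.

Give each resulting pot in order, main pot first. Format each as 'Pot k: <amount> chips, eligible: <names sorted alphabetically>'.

Contributions: A=99, B=99, C=99, D=99, E=15
Pot levels (distinct totals of non-folded players): 15, 99
Layer 1-15: 15 each from A, B, C, D, E = 15*5 = 75 chips; eligible A, B, C, D, E
Layer 16-99: 84 each from A, B, C, D = 84*4 = 336 chips; eligible A, B, C, D

Pot 1: 75 chips, eligible: A, B, C, D, E
Pot 2: 336 chips, eligible: A, B, C, D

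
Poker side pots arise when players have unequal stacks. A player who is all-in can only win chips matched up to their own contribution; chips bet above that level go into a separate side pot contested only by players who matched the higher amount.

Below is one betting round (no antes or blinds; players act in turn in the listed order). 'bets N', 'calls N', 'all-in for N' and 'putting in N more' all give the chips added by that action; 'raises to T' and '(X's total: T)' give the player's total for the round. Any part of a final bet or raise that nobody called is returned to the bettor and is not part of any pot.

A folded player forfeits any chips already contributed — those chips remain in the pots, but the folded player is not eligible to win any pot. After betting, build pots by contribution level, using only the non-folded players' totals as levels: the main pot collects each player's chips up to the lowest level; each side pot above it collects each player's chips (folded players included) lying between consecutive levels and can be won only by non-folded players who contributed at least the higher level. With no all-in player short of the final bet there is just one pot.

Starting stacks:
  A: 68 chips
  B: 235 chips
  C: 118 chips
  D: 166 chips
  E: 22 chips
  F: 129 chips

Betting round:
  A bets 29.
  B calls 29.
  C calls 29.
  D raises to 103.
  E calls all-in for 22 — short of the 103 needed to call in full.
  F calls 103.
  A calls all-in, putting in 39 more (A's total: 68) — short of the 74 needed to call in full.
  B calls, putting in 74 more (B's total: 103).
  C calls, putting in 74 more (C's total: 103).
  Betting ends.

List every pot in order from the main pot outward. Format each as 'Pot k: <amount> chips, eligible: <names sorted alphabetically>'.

Pot 1: 132 chips, eligible: A, B, C, D, E, F
Pot 2: 230 chips, eligible: A, B, C, D, F
Pot 3: 140 chips, eligible: B, C, D, F

Derivation:
Contributions: A=68, B=103, C=103, D=103, E=22, F=103
Pot levels (distinct totals of non-folded players): 22, 68, 103
Layer 1-22: 22 each from A, B, C, D, E, F = 22*6 = 132 chips; eligible A, B, C, D, E, F
Layer 23-68: 46 each from A, B, C, D, F = 46*5 = 230 chips; eligible A, B, C, D, F
Layer 69-103: 35 each from B, C, D, F = 35*4 = 140 chips; eligible B, C, D, F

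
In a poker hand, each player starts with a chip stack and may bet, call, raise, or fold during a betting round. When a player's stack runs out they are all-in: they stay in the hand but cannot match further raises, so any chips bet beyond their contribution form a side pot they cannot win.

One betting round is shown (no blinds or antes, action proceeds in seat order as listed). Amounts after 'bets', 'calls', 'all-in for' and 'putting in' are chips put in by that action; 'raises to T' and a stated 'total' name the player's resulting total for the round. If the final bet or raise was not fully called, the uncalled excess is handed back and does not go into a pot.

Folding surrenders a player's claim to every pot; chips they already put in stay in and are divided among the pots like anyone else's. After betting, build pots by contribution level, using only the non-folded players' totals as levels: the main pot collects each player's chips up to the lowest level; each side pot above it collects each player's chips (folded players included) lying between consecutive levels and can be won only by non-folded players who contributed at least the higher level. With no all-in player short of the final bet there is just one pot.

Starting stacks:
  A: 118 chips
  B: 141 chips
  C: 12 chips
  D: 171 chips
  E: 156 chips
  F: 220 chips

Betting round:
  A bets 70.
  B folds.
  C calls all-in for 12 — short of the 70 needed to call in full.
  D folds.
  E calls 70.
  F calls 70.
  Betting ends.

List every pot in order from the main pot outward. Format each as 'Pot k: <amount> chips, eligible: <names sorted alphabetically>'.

Contributions: A=70, C=12, E=70, F=70
Folded: B, D
Pot levels (distinct totals of non-folded players): 12, 70
Layer 1-12: 12 each from A, C, E, F = 12*4 = 48 chips; eligible A, C, E, F
Layer 13-70: 58 each from A, E, F = 58*3 = 174 chips; eligible A, E, F

Pot 1: 48 chips, eligible: A, C, E, F
Pot 2: 174 chips, eligible: A, E, F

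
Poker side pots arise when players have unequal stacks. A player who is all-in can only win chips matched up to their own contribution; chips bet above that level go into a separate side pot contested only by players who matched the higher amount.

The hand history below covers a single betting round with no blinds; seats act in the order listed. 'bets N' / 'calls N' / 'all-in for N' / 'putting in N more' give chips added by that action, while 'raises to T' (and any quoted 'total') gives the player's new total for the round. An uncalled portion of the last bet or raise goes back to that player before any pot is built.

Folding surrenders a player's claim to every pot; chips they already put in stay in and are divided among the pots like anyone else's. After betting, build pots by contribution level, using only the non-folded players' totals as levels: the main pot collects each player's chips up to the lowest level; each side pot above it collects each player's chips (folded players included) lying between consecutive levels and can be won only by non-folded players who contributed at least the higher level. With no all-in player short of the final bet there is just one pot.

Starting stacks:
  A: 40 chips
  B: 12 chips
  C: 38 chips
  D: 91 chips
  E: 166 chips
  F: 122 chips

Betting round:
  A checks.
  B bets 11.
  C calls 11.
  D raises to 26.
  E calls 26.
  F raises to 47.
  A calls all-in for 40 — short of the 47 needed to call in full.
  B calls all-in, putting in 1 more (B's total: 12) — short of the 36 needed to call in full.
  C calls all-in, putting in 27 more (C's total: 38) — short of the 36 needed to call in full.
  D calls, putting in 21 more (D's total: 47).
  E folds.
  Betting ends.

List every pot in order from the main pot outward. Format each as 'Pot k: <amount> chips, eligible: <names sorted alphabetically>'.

Pot 1: 72 chips, eligible: A, B, C, D, F
Pot 2: 118 chips, eligible: A, C, D, F
Pot 3: 6 chips, eligible: A, D, F
Pot 4: 14 chips, eligible: D, F

Derivation:
Contributions: A=40, B=12, C=38, D=47, E=26, F=47
Folded: E
Pot levels (distinct totals of non-folded players): 12, 38, 40, 47
Layer 1-12: 12 each from A, B, C, D, E, F = 12*6 = 72 chips; eligible A, B, C, D, F
Layer 13-38: A 26 + C 26 + D 26 + E 14 + F 26 = 118 chips; eligible A, C, D, F
Layer 39-40: 2 each from A, D, F = 2*3 = 6 chips; eligible A, D, F
Layer 41-47: 7 each from D, F = 7*2 = 14 chips; eligible D, F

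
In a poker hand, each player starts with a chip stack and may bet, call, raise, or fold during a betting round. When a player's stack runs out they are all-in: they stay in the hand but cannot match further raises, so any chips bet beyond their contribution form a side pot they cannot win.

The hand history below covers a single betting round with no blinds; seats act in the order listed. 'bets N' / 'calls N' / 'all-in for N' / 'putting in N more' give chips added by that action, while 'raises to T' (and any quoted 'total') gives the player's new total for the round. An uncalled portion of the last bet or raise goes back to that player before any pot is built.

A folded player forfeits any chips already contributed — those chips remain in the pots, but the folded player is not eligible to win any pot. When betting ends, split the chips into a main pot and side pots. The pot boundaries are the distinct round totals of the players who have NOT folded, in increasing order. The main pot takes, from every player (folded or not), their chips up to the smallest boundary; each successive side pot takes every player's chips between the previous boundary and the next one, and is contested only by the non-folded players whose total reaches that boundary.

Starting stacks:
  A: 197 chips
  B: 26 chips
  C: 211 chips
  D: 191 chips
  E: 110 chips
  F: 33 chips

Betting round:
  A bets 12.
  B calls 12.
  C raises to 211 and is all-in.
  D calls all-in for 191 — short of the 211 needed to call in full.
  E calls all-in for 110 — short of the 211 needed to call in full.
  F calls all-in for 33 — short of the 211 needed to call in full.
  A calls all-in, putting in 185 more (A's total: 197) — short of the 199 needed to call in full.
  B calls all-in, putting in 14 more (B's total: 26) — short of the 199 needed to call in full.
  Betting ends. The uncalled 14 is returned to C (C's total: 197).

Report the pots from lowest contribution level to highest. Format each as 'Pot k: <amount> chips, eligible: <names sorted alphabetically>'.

Pot 1: 156 chips, eligible: A, B, C, D, E, F
Pot 2: 35 chips, eligible: A, C, D, E, F
Pot 3: 308 chips, eligible: A, C, D, E
Pot 4: 243 chips, eligible: A, C, D
Pot 5: 12 chips, eligible: A, C

Derivation:
Contributions (after 14 returned to C): A=197, B=26, C=197, D=191, E=110, F=33
Pot levels (distinct totals of non-folded players): 26, 33, 110, 191, 197
Layer 1-26: 26 each from A, B, C, D, E, F = 26*6 = 156 chips; eligible A, B, C, D, E, F
Layer 27-33: 7 each from A, C, D, E, F = 7*5 = 35 chips; eligible A, C, D, E, F
Layer 34-110: 77 each from A, C, D, E = 77*4 = 308 chips; eligible A, C, D, E
Layer 111-191: 81 each from A, C, D = 81*3 = 243 chips; eligible A, C, D
Layer 192-197: 6 each from A, C = 6*2 = 12 chips; eligible A, C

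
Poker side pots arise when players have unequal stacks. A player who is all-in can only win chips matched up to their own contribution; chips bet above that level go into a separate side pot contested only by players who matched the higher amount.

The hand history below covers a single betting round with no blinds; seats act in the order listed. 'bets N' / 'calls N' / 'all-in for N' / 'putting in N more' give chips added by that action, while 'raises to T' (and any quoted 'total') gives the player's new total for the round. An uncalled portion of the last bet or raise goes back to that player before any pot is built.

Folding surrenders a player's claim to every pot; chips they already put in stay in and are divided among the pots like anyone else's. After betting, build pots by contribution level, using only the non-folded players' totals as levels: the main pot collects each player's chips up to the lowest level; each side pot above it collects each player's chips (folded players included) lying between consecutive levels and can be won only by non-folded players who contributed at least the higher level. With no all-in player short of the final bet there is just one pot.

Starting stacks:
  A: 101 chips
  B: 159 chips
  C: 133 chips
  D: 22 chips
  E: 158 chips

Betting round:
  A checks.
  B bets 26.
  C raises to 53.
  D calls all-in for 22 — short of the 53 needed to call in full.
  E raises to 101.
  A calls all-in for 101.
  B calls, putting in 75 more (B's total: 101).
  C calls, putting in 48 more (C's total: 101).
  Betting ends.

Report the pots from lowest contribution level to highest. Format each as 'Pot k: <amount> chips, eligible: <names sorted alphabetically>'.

Contributions: A=101, B=101, C=101, D=22, E=101
Pot levels (distinct totals of non-folded players): 22, 101
Layer 1-22: 22 each from A, B, C, D, E = 22*5 = 110 chips; eligible A, B, C, D, E
Layer 23-101: 79 each from A, B, C, E = 79*4 = 316 chips; eligible A, B, C, E

Pot 1: 110 chips, eligible: A, B, C, D, E
Pot 2: 316 chips, eligible: A, B, C, E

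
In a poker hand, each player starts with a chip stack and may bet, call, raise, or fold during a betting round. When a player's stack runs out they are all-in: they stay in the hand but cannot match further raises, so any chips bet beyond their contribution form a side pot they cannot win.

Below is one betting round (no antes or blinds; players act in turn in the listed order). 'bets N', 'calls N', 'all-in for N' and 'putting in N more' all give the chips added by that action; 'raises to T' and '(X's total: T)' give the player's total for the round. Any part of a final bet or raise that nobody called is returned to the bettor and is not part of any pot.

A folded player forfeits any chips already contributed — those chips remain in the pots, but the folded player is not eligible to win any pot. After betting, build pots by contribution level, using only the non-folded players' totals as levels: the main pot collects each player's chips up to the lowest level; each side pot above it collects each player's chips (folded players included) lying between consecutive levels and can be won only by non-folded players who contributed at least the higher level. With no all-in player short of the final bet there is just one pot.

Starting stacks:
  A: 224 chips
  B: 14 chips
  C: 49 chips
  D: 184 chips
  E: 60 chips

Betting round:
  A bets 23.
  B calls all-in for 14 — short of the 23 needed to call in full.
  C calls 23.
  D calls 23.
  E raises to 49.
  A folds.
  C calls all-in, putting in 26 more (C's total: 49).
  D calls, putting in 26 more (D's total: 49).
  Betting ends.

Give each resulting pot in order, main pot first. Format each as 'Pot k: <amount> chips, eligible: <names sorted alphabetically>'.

Contributions: A=23, B=14, C=49, D=49, E=49
Folded: A
Pot levels (distinct totals of non-folded players): 14, 49
Layer 1-14: 14 each from A, B, C, D, E = 14*5 = 70 chips; eligible B, C, D, E
Layer 15-49: A 9 + C 35 + D 35 + E 35 = 114 chips; eligible C, D, E

Pot 1: 70 chips, eligible: B, C, D, E
Pot 2: 114 chips, eligible: C, D, E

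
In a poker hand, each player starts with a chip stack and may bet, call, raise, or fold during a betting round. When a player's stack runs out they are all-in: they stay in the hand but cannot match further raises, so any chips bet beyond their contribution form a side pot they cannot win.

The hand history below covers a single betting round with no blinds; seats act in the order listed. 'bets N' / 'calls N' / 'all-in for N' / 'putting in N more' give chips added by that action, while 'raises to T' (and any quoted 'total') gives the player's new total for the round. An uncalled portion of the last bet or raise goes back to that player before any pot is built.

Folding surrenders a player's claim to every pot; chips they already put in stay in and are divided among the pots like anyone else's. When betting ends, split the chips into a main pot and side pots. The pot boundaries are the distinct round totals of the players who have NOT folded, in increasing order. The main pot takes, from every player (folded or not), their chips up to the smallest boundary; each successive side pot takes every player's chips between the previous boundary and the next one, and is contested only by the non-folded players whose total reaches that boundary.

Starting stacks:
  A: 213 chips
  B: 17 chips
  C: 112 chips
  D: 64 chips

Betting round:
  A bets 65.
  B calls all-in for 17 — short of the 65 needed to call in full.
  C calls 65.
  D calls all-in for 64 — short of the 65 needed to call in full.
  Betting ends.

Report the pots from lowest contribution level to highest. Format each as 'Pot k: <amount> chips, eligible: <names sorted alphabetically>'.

Pot 1: 68 chips, eligible: A, B, C, D
Pot 2: 141 chips, eligible: A, C, D
Pot 3: 2 chips, eligible: A, C

Derivation:
Contributions: A=65, B=17, C=65, D=64
Pot levels (distinct totals of non-folded players): 17, 64, 65
Layer 1-17: 17 each from A, B, C, D = 17*4 = 68 chips; eligible A, B, C, D
Layer 18-64: 47 each from A, C, D = 47*3 = 141 chips; eligible A, C, D
Layer 65-65: 1 each from A, C = 1*2 = 2 chips; eligible A, C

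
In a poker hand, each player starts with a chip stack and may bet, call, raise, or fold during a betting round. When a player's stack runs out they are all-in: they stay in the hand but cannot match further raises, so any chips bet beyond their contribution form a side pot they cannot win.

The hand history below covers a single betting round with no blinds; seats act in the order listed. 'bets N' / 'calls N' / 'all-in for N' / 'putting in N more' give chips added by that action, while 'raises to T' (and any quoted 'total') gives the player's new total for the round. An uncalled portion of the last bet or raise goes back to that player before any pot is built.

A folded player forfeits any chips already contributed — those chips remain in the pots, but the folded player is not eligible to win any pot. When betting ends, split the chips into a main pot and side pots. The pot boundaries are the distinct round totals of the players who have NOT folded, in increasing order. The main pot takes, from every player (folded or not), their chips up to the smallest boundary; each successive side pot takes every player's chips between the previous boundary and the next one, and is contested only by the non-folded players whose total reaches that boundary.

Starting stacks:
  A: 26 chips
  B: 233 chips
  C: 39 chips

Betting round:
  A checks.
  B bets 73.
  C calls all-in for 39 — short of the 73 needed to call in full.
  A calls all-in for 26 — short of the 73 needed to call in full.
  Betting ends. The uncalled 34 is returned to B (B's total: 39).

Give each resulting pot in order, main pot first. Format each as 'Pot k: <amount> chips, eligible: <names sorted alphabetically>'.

Pot 1: 78 chips, eligible: A, B, C
Pot 2: 26 chips, eligible: B, C

Derivation:
Contributions (after 34 returned to B): A=26, B=39, C=39
Pot levels (distinct totals of non-folded players): 26, 39
Layer 1-26: 26 each from A, B, C = 26*3 = 78 chips; eligible A, B, C
Layer 27-39: 13 each from B, C = 13*2 = 26 chips; eligible B, C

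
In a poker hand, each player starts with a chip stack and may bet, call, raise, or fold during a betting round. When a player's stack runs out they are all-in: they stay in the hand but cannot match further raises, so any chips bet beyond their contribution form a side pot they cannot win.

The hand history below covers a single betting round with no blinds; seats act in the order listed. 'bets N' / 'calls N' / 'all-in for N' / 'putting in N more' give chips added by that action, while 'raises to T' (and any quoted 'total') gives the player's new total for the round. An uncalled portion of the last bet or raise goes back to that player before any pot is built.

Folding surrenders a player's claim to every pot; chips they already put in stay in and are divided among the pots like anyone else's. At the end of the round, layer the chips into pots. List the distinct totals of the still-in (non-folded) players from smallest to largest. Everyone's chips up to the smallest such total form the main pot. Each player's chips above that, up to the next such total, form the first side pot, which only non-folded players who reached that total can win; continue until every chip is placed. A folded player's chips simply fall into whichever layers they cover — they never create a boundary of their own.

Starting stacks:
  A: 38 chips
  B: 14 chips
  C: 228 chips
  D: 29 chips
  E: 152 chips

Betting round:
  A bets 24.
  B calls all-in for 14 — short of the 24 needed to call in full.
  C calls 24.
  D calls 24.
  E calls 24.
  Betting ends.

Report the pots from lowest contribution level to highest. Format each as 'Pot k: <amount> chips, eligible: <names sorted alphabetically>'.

Pot 1: 70 chips, eligible: A, B, C, D, E
Pot 2: 40 chips, eligible: A, C, D, E

Derivation:
Contributions: A=24, B=14, C=24, D=24, E=24
Pot levels (distinct totals of non-folded players): 14, 24
Layer 1-14: 14 each from A, B, C, D, E = 14*5 = 70 chips; eligible A, B, C, D, E
Layer 15-24: 10 each from A, C, D, E = 10*4 = 40 chips; eligible A, C, D, E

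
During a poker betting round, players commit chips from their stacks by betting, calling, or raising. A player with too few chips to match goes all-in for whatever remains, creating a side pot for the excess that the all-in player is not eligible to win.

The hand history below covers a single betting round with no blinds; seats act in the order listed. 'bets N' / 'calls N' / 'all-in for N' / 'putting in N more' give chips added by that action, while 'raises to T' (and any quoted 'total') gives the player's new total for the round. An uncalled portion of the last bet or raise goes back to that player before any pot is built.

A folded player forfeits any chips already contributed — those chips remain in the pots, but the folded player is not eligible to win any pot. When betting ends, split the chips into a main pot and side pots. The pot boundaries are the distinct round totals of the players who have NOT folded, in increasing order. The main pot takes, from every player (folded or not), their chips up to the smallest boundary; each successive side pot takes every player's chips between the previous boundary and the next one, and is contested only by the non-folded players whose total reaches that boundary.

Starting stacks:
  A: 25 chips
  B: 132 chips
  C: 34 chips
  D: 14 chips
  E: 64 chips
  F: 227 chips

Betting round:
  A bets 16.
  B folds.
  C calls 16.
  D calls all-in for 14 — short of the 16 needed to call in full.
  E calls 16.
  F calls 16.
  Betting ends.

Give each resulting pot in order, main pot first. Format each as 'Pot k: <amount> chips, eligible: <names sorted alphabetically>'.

Pot 1: 70 chips, eligible: A, C, D, E, F
Pot 2: 8 chips, eligible: A, C, E, F

Derivation:
Contributions: A=16, C=16, D=14, E=16, F=16
Folded: B
Pot levels (distinct totals of non-folded players): 14, 16
Layer 1-14: 14 each from A, C, D, E, F = 14*5 = 70 chips; eligible A, C, D, E, F
Layer 15-16: 2 each from A, C, E, F = 2*4 = 8 chips; eligible A, C, E, F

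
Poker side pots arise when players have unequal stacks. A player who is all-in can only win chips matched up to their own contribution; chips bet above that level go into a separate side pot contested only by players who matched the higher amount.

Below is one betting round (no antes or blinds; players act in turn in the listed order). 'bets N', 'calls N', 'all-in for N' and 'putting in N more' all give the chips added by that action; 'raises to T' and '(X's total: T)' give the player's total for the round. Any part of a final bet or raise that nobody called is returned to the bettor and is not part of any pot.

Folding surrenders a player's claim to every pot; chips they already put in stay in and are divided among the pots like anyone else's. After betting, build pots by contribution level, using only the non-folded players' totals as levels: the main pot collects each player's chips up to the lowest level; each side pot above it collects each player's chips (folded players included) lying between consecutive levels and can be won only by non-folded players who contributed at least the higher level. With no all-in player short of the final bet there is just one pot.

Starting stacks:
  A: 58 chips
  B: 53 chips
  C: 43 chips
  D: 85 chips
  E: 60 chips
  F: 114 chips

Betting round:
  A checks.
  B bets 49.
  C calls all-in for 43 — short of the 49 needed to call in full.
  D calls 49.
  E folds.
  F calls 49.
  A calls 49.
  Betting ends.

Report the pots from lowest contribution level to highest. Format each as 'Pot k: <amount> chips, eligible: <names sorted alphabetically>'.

Contributions: A=49, B=49, C=43, D=49, F=49
Folded: E
Pot levels (distinct totals of non-folded players): 43, 49
Layer 1-43: 43 each from A, B, C, D, F = 43*5 = 215 chips; eligible A, B, C, D, F
Layer 44-49: 6 each from A, B, D, F = 6*4 = 24 chips; eligible A, B, D, F

Pot 1: 215 chips, eligible: A, B, C, D, F
Pot 2: 24 chips, eligible: A, B, D, F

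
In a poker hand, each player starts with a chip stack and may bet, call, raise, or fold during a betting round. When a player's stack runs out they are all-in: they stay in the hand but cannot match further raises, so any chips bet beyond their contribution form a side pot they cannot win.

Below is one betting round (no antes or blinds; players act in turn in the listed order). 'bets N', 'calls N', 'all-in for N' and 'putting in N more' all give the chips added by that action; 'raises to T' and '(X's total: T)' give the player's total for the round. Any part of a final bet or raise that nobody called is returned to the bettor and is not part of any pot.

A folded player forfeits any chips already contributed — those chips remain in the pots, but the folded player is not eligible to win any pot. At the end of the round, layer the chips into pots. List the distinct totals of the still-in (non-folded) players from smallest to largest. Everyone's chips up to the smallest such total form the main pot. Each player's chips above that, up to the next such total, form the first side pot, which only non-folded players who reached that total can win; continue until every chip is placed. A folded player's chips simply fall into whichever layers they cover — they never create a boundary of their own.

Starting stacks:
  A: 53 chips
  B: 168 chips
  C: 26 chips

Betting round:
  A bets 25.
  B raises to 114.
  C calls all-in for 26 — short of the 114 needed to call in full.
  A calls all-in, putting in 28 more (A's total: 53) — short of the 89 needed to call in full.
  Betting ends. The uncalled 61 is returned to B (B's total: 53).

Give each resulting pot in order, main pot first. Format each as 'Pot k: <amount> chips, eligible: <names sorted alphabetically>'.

Contributions (after 61 returned to B): A=53, B=53, C=26
Pot levels (distinct totals of non-folded players): 26, 53
Layer 1-26: 26 each from A, B, C = 26*3 = 78 chips; eligible A, B, C
Layer 27-53: 27 each from A, B = 27*2 = 54 chips; eligible A, B

Pot 1: 78 chips, eligible: A, B, C
Pot 2: 54 chips, eligible: A, B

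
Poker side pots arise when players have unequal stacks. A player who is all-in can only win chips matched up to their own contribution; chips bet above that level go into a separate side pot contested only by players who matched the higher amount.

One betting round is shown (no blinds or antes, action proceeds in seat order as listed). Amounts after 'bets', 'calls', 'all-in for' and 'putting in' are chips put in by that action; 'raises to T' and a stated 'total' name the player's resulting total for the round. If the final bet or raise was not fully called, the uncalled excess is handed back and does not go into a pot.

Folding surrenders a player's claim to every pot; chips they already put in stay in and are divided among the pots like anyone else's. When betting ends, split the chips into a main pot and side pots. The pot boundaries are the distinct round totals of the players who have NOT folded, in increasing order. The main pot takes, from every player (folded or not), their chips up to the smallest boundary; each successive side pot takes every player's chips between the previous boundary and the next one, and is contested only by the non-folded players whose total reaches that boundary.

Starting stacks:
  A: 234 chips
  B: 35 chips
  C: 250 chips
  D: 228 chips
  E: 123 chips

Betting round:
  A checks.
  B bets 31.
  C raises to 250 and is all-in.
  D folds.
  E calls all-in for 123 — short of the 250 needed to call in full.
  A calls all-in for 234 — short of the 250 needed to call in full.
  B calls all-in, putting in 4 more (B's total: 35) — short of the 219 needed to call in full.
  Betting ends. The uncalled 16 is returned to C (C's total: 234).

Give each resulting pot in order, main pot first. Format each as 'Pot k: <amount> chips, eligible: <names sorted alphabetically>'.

Pot 1: 140 chips, eligible: A, B, C, E
Pot 2: 264 chips, eligible: A, C, E
Pot 3: 222 chips, eligible: A, C

Derivation:
Contributions (after 16 returned to C): A=234, B=35, C=234, E=123
Folded: D
Pot levels (distinct totals of non-folded players): 35, 123, 234
Layer 1-35: 35 each from A, B, C, E = 35*4 = 140 chips; eligible A, B, C, E
Layer 36-123: 88 each from A, C, E = 88*3 = 264 chips; eligible A, C, E
Layer 124-234: 111 each from A, C = 111*2 = 222 chips; eligible A, C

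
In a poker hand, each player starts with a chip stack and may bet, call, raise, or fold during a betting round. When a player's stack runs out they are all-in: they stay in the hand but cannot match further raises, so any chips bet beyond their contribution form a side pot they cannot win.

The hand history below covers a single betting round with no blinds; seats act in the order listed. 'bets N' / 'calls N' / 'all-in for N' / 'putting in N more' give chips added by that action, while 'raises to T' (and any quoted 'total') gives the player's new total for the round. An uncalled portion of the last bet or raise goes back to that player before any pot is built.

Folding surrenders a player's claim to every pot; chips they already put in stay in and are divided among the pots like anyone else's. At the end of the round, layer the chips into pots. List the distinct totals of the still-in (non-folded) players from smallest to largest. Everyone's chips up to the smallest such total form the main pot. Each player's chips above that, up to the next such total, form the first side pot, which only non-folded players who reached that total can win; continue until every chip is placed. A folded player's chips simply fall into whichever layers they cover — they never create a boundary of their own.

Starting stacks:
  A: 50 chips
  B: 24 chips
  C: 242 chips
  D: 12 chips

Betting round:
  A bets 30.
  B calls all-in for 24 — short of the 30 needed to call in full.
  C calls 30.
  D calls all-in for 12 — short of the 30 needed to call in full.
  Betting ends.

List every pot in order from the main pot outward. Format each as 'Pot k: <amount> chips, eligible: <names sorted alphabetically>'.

Contributions: A=30, B=24, C=30, D=12
Pot levels (distinct totals of non-folded players): 12, 24, 30
Layer 1-12: 12 each from A, B, C, D = 12*4 = 48 chips; eligible A, B, C, D
Layer 13-24: 12 each from A, B, C = 12*3 = 36 chips; eligible A, B, C
Layer 25-30: 6 each from A, C = 6*2 = 12 chips; eligible A, C

Pot 1: 48 chips, eligible: A, B, C, D
Pot 2: 36 chips, eligible: A, B, C
Pot 3: 12 chips, eligible: A, C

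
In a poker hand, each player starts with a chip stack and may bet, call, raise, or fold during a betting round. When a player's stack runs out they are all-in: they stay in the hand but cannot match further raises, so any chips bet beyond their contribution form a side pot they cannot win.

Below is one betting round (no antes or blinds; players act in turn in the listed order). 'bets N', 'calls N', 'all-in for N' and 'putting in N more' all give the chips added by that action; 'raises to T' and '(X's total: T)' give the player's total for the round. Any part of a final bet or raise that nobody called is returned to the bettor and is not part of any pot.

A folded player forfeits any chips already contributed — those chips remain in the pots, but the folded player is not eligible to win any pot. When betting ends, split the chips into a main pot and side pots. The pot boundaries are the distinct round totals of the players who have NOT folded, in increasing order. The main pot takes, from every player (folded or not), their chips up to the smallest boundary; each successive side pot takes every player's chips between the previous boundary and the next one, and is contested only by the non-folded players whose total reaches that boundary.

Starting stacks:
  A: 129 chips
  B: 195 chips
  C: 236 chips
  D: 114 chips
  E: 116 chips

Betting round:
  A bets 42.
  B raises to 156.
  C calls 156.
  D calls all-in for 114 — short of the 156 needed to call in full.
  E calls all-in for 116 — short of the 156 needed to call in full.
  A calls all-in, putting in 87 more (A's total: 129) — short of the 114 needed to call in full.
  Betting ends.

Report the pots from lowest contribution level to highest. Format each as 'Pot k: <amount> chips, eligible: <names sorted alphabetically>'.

Pot 1: 570 chips, eligible: A, B, C, D, E
Pot 2: 8 chips, eligible: A, B, C, E
Pot 3: 39 chips, eligible: A, B, C
Pot 4: 54 chips, eligible: B, C

Derivation:
Contributions: A=129, B=156, C=156, D=114, E=116
Pot levels (distinct totals of non-folded players): 114, 116, 129, 156
Layer 1-114: 114 each from A, B, C, D, E = 114*5 = 570 chips; eligible A, B, C, D, E
Layer 115-116: 2 each from A, B, C, E = 2*4 = 8 chips; eligible A, B, C, E
Layer 117-129: 13 each from A, B, C = 13*3 = 39 chips; eligible A, B, C
Layer 130-156: 27 each from B, C = 27*2 = 54 chips; eligible B, C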